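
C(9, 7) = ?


C(9,7) = 9!/(7! × 2!)
= 362880/(5040 × 2)
= 36

C(9,7) = 36


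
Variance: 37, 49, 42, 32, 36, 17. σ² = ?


Mean = 35.5000
Squared deviations: 2.2500, 182.2500, 42.2500, 12.2500, 0.2500, 342.2500
Sum = 581.5000
Variance = 581.5000/6 = 96.9167

Variance = 96.9167


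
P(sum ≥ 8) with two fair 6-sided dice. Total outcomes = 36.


Total outcomes = 6×6 = 36
Favorable (sum ≥ 8): 15
P = 15/36 = 0.4167

P = 0.4167


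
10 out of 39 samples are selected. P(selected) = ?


P = 10/39 = 0.2564

P = 0.2564


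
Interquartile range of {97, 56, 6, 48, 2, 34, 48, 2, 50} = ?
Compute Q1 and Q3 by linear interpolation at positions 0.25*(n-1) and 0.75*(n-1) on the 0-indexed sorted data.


Sorted: 2, 2, 6, 34, 48, 48, 50, 56, 97
Q1 (25th %ile) = 6.0000
Q3 (75th %ile) = 50.0000
IQR = 50.0000 - 6.0000 = 44.0000

IQR = 44.0000


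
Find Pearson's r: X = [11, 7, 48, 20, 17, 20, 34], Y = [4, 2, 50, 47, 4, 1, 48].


Mean X = 22.4286, Mean Y = 22.2857
SD X = 13.080598, SD Y = 22.594021
Cov = 231.306122
r = 231.306122/(13.080598*22.594021) = 0.7826

r = 0.7826


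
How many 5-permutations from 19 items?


P(19,5) = 19!/14!
= 121645100408832000/87178291200
= 1395360

P(19,5) = 1395360


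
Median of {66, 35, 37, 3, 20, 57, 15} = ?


Sorted: 3, 15, 20, 35, 37, 57, 66
n = 7 (odd)
Middle value = 35

Median = 35


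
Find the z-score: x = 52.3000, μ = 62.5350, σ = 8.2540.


z = (52.3000 - 62.5350)/8.2540
= -10.2350/8.2540
= -1.2400

z = -1.2400


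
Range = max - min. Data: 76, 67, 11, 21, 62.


Max = 76, Min = 11
Range = 76 - 11 = 65

Range = 65


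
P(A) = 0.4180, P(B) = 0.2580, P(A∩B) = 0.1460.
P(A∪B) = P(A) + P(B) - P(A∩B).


P(A∪B) = 0.4180 + 0.2580 - 0.1460
= 0.6760 - 0.1460
= 0.5300

P(A∪B) = 0.5300


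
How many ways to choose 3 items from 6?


C(6,3) = 6!/(3! × 3!)
= 720/(6 × 6)
= 20

C(6,3) = 20


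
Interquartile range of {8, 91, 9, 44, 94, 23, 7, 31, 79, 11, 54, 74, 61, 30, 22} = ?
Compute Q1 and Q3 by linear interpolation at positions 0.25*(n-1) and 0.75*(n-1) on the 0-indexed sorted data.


Sorted: 7, 8, 9, 11, 22, 23, 30, 31, 44, 54, 61, 74, 79, 91, 94
Q1 (25th %ile) = 16.5000
Q3 (75th %ile) = 67.5000
IQR = 67.5000 - 16.5000 = 51.0000

IQR = 51.0000


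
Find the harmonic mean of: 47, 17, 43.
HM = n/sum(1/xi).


Sum of reciprocals = 1/47 + 1/17 + 1/43 = 0.103356
HM = 3/0.103356 = 29.0259

HM = 29.0259


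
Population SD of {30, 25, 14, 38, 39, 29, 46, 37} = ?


Mean = 32.2500
Variance = 86.4375
SD = sqrt(86.4375) = 9.2972

SD = 9.2972


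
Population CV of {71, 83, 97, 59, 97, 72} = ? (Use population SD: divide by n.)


Mean = 79.8333
SD = 13.9811
CV = (13.9811/79.8333)*100 = 17.5129%

CV = 17.5129%


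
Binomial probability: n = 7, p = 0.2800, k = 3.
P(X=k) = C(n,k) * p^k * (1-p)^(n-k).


C(7,3) = 35
p^3 = 0.021952
(1-p)^4 = 0.268739
P = 35 * 0.021952 * 0.268739 = 0.2065

P(X=3) = 0.2065


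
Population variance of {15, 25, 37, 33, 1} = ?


Mean = 22.2000
Squared deviations: 51.8400, 7.8400, 219.0400, 116.6400, 449.4400
Sum = 844.8000
Variance = 844.8000/5 = 168.9600

Variance = 168.9600


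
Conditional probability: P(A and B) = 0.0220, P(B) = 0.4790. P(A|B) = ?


P(A|B) = 0.0220/0.4790 = 0.0459

P(A|B) = 0.0459


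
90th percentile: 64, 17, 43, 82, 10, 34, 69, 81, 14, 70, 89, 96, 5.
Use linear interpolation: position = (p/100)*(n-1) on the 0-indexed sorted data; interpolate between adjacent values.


Sorted: 5, 10, 14, 17, 34, 43, 64, 69, 70, 81, 82, 89, 96
n = 13
Index = 90/100 * 12 = 10.8000
Lower = data[10] = 82, Upper = data[11] = 89
P90 = 82 + 0.8000*(7) = 87.6000

P90 = 87.6000


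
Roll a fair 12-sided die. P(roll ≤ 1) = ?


Favorable outcomes (roll ≤ 1): 1
Total outcomes = 12
P = 1/12 = 0.0833

P = 0.0833


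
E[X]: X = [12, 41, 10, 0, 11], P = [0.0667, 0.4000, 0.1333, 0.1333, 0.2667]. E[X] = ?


E[X] = 12*0.0667 + 41*0.4000 + 10*0.1333 + 0*0.1333 + 11*0.2667
= 0.8004 + 16.4000 + 1.3330 + 0 + 2.9337
= 21.4671

E[X] = 21.4671


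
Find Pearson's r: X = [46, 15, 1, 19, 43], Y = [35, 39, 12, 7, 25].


Mean X = 24.8000, Mean Y = 23.6000
SD X = 17.186041, SD Y = 12.483589
Cov = 97.720000
r = 97.720000/(17.186041*12.483589) = 0.4555

r = 0.4555


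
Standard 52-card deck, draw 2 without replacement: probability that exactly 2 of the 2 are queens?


Hypergeometric: P(X=2) = C(4,2)·C(48,0) / C(52,2)
= 6 × 1 / 1326
= 6/1326 = 0.0045

P = 0.0045


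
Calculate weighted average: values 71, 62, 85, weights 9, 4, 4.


Numerator = 71*9 + 62*4 + 85*4 = 1227
Denominator = 9 + 4 + 4 = 17
WM = 1227/17 = 72.1765

WM = 72.1765


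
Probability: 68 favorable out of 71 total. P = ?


P = 68/71 = 0.9577

P = 0.9577


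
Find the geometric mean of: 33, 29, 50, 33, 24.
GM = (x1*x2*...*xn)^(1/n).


Product = 33 × 29 × 50 × 33 × 24 = 37897200
GM = 37897200^(1/5) = 32.7885

GM = 32.7885


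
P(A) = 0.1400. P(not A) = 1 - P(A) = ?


P(not A) = 1 - 0.1400 = 0.8600

P(not A) = 0.8600


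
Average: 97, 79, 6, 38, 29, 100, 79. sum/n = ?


Sum = 97 + 79 + 6 + 38 + 29 + 100 + 79 = 428
n = 7
Mean = 428/7 = 61.1429

Mean = 61.1429


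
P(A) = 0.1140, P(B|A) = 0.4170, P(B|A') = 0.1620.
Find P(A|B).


P(B) = P(B|A)*P(A) + P(B|A')*P(A')
= 0.4170*0.1140 + 0.1620*0.8860
= 0.047538 + 0.143532 = 0.191070
P(A|B) = 0.047538/0.191070 = 0.2488

P(A|B) = 0.2488


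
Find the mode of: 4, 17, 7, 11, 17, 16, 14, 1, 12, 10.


Frequencies: 1:1, 4:1, 7:1, 10:1, 11:1, 12:1, 14:1, 16:1, 17:2
Max frequency = 2
Mode = 17

Mode = 17


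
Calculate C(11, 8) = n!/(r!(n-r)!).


C(11,8) = 11!/(8! × 3!)
= 39916800/(40320 × 6)
= 165

C(11,8) = 165


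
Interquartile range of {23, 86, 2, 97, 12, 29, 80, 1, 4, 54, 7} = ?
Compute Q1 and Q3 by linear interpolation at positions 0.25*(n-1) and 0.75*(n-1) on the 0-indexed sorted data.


Sorted: 1, 2, 4, 7, 12, 23, 29, 54, 80, 86, 97
Q1 (25th %ile) = 5.5000
Q3 (75th %ile) = 67.0000
IQR = 67.0000 - 5.5000 = 61.5000

IQR = 61.5000


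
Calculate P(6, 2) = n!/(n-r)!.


P(6,2) = 6!/4!
= 720/24
= 30

P(6,2) = 30


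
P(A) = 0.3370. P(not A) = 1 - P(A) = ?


P(not A) = 1 - 0.3370 = 0.6630

P(not A) = 0.6630


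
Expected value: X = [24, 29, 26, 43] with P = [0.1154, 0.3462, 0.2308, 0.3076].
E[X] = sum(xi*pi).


E[X] = 24*0.1154 + 29*0.3462 + 26*0.2308 + 43*0.3076
= 2.7696 + 10.0398 + 6.0008 + 13.2268
= 32.0370

E[X] = 32.0370


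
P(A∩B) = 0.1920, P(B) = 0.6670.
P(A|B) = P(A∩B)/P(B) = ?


P(A|B) = 0.1920/0.6670 = 0.2879

P(A|B) = 0.2879


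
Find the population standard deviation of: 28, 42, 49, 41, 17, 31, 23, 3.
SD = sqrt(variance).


Mean = 29.2500
Variance = 196.6875
SD = sqrt(196.6875) = 14.0245

SD = 14.0245


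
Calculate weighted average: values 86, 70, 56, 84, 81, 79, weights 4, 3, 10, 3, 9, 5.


Numerator = 86*4 + 70*3 + 56*10 + 84*3 + 81*9 + 79*5 = 2490
Denominator = 4 + 3 + 10 + 3 + 9 + 5 = 34
WM = 2490/34 = 73.2353

WM = 73.2353


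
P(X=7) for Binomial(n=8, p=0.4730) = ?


C(8,7) = 8
p^7 = 0.005297
(1-p)^1 = 0.527000
P = 8 * 0.005297 * 0.527000 = 0.0223

P(X=7) = 0.0223


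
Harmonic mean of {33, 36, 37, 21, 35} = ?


Sum of reciprocals = 1/33 + 1/36 + 1/37 + 1/21 + 1/35 = 0.161298
HM = 5/0.161298 = 30.9985

HM = 30.9985


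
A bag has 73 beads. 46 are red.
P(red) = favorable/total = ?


P = 46/73 = 0.6301

P = 0.6301


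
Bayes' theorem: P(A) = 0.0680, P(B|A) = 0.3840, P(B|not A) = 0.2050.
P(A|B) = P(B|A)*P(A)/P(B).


P(B) = P(B|A)*P(A) + P(B|A')*P(A')
= 0.3840*0.0680 + 0.2050*0.9320
= 0.026112 + 0.191060 = 0.217172
P(A|B) = 0.026112/0.217172 = 0.1202

P(A|B) = 0.1202


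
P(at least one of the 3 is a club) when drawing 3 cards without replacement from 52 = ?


P(at least one) = 1 - P(none)
P(none) = (39/52) × (38/51) × (37/50) = 0.413529
P(at least one) = 1 - 0.413529 = 0.5865

P = 0.5865


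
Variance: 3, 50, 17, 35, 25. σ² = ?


Mean = 26.0000
Squared deviations: 529.0000, 576.0000, 81.0000, 81.0000, 1.0000
Sum = 1268.0000
Variance = 1268.0000/5 = 253.6000

Variance = 253.6000


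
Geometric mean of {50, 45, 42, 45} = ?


Product = 50 × 45 × 42 × 45 = 4252500
GM = 4252500^(1/4) = 45.4110

GM = 45.4110


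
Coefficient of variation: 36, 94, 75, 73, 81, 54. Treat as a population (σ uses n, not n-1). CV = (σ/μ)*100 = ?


Mean = 68.8333
SD = 18.8628
CV = (18.8628/68.8333)*100 = 27.4036%

CV = 27.4036%


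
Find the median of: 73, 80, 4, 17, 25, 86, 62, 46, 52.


Sorted: 4, 17, 25, 46, 52, 62, 73, 80, 86
n = 9 (odd)
Middle value = 52

Median = 52


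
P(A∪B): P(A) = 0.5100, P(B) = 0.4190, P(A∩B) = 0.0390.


P(A∪B) = 0.5100 + 0.4190 - 0.0390
= 0.9290 - 0.0390
= 0.8900

P(A∪B) = 0.8900


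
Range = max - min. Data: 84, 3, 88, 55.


Max = 88, Min = 3
Range = 88 - 3 = 85

Range = 85


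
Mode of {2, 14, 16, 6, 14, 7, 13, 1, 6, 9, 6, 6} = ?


Frequencies: 1:1, 2:1, 6:4, 7:1, 9:1, 13:1, 14:2, 16:1
Max frequency = 4
Mode = 6

Mode = 6


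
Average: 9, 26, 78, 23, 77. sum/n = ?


Sum = 9 + 26 + 78 + 23 + 77 = 213
n = 5
Mean = 213/5 = 42.6000

Mean = 42.6000


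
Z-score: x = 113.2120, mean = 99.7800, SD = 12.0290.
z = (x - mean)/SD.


z = (113.2120 - 99.7800)/12.0290
= 13.4320/12.0290
= 1.1166

z = 1.1166


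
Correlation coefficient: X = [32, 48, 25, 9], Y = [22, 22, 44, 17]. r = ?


Mean X = 28.5000, Mean Y = 26.2500
SD X = 14.008926, SD Y = 10.449282
Cov = 5.125000
r = 5.125000/(14.008926*10.449282) = 0.0350

r = 0.0350


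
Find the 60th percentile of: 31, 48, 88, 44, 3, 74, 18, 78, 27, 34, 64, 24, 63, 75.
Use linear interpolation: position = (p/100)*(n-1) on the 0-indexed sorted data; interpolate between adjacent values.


Sorted: 3, 18, 24, 27, 31, 34, 44, 48, 63, 64, 74, 75, 78, 88
n = 14
Index = 60/100 * 13 = 7.8000
Lower = data[7] = 48, Upper = data[8] = 63
P60 = 48 + 0.8000*(15) = 60.0000

P60 = 60.0000


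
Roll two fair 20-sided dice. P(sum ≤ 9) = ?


Total outcomes = 20×20 = 400
Favorable (sum ≤ 9): 36
P = 36/400 = 0.0900

P = 0.0900


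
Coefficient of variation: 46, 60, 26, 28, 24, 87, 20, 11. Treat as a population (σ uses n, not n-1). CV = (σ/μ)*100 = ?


Mean = 37.7500
SD = 23.5624
CV = (23.5624/37.7500)*100 = 62.4170%

CV = 62.4170%


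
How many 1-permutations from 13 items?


P(13,1) = 13!/12!
= 6227020800/479001600
= 13

P(13,1) = 13


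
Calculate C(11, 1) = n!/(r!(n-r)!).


C(11,1) = 11!/(1! × 10!)
= 39916800/(1 × 3628800)
= 11

C(11,1) = 11


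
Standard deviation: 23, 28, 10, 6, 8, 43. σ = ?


Mean = 19.6667
Variance = 173.5556
SD = sqrt(173.5556) = 13.1740

SD = 13.1740


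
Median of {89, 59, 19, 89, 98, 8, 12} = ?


Sorted: 8, 12, 19, 59, 89, 89, 98
n = 7 (odd)
Middle value = 59

Median = 59


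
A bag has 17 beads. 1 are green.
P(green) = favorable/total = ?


P = 1/17 = 0.0588

P = 0.0588


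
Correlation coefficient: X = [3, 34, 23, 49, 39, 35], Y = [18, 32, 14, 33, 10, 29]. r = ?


Mean X = 30.5000, Mean Y = 22.6667
SD X = 14.488501, SD Y = 9.049248
Cov = 56.333333
r = 56.333333/(14.488501*9.049248) = 0.4297

r = 0.4297


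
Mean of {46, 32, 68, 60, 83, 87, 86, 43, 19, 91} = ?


Sum = 46 + 32 + 68 + 60 + 83 + 87 + 86 + 43 + 19 + 91 = 615
n = 10
Mean = 615/10 = 61.5000

Mean = 61.5000


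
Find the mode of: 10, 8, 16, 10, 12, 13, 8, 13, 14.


Frequencies: 8:2, 10:2, 12:1, 13:2, 14:1, 16:1
Max frequency = 2
Mode = 8, 10, 13

Mode = 8, 10, 13


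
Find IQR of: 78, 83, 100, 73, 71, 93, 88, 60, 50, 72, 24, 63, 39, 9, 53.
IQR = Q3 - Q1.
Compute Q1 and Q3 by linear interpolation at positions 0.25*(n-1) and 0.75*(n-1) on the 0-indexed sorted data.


Sorted: 9, 24, 39, 50, 53, 60, 63, 71, 72, 73, 78, 83, 88, 93, 100
Q1 (25th %ile) = 51.5000
Q3 (75th %ile) = 80.5000
IQR = 80.5000 - 51.5000 = 29.0000

IQR = 29.0000


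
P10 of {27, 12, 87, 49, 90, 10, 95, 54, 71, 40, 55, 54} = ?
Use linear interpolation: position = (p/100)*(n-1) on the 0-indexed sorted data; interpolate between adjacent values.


Sorted: 10, 12, 27, 40, 49, 54, 54, 55, 71, 87, 90, 95
n = 12
Index = 10/100 * 11 = 1.1000
Lower = data[1] = 12, Upper = data[2] = 27
P10 = 12 + 0.1000*(15) = 13.5000

P10 = 13.5000


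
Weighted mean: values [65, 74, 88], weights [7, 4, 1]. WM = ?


Numerator = 65*7 + 74*4 + 88*1 = 839
Denominator = 7 + 4 + 1 = 12
WM = 839/12 = 69.9167

WM = 69.9167


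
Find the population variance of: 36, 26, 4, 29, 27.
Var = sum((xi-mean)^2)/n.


Mean = 24.4000
Squared deviations: 134.5600, 2.5600, 416.1600, 21.1600, 6.7600
Sum = 581.2000
Variance = 581.2000/5 = 116.2400

Variance = 116.2400


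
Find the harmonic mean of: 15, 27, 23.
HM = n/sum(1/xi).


Sum of reciprocals = 1/15 + 1/27 + 1/23 = 0.147182
HM = 3/0.147182 = 20.3829

HM = 20.3829


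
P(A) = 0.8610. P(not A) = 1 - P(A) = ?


P(not A) = 1 - 0.8610 = 0.1390

P(not A) = 0.1390


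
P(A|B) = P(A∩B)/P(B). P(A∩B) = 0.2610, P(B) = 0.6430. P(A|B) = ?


P(A|B) = 0.2610/0.6430 = 0.4059

P(A|B) = 0.4059


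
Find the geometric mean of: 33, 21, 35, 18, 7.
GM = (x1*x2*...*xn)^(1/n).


Product = 33 × 21 × 35 × 18 × 7 = 3056130
GM = 3056130^(1/5) = 19.8168

GM = 19.8168


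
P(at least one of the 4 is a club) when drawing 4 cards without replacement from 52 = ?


P(at least one) = 1 - P(none)
P(none) = (39/52) × (38/51) × (37/50) × (36/49) = 0.303818
P(at least one) = 1 - 0.303818 = 0.6962

P = 0.6962


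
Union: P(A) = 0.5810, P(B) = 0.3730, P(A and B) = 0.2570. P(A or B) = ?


P(A∪B) = 0.5810 + 0.3730 - 0.2570
= 0.9540 - 0.2570
= 0.6970

P(A∪B) = 0.6970


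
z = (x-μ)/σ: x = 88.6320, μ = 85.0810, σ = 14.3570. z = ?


z = (88.6320 - 85.0810)/14.3570
= 3.5510/14.3570
= 0.2473

z = 0.2473


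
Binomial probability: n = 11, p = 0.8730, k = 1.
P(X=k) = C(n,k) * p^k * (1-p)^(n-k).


C(11,1) = 11
p^1 = 0.873000
(1-p)^10 = 1.091534e-09
P = 11 * 0.873000 * 1.091534e-09 = 1.0482e-08

P(X=1) = 1.0482e-08


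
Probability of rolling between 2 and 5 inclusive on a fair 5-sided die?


Favorable outcomes (2 ≤ roll ≤ 5): 4
Total outcomes = 5
P = 4/5 = 0.8000

P = 0.8000


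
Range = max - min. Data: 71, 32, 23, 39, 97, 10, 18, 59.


Max = 97, Min = 10
Range = 97 - 10 = 87

Range = 87


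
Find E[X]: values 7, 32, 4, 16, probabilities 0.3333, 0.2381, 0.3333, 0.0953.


E[X] = 7*0.3333 + 32*0.2381 + 4*0.3333 + 16*0.0953
= 2.3331 + 7.6192 + 1.3332 + 1.5248
= 12.8103

E[X] = 12.8103


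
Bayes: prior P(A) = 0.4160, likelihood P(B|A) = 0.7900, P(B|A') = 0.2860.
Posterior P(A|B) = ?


P(B) = P(B|A)*P(A) + P(B|A')*P(A')
= 0.7900*0.4160 + 0.2860*0.5840
= 0.328640 + 0.167024 = 0.495664
P(A|B) = 0.328640/0.495664 = 0.6630

P(A|B) = 0.6630


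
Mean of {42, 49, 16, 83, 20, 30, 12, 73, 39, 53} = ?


Sum = 42 + 49 + 16 + 83 + 20 + 30 + 12 + 73 + 39 + 53 = 417
n = 10
Mean = 417/10 = 41.7000

Mean = 41.7000


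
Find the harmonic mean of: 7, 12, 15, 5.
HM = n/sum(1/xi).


Sum of reciprocals = 1/7 + 1/12 + 1/15 + 1/5 = 0.492857
HM = 4/0.492857 = 8.1159

HM = 8.1159


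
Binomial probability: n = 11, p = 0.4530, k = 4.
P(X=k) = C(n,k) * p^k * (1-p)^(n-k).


C(11,4) = 330
p^4 = 0.042111
(1-p)^7 = 0.014652
P = 330 * 0.042111 * 0.014652 = 0.2036

P(X=4) = 0.2036


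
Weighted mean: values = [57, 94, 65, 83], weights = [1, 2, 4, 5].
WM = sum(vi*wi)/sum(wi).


Numerator = 57*1 + 94*2 + 65*4 + 83*5 = 920
Denominator = 1 + 2 + 4 + 5 = 12
WM = 920/12 = 76.6667

WM = 76.6667


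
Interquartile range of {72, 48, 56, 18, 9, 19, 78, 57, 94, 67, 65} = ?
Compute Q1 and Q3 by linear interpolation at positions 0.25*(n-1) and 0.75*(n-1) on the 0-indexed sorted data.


Sorted: 9, 18, 19, 48, 56, 57, 65, 67, 72, 78, 94
Q1 (25th %ile) = 33.5000
Q3 (75th %ile) = 69.5000
IQR = 69.5000 - 33.5000 = 36.0000

IQR = 36.0000


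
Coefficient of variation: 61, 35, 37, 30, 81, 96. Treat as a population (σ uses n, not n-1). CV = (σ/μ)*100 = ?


Mean = 56.6667
SD = 24.9176
CV = (24.9176/56.6667)*100 = 43.9723%

CV = 43.9723%


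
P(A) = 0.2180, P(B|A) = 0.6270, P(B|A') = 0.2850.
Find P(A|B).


P(B) = P(B|A)*P(A) + P(B|A')*P(A')
= 0.6270*0.2180 + 0.2850*0.7820
= 0.136686 + 0.222870 = 0.359556
P(A|B) = 0.136686/0.359556 = 0.3802

P(A|B) = 0.3802


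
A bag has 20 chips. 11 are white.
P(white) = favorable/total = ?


P = 11/20 = 0.5500

P = 0.5500


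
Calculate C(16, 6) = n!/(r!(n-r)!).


C(16,6) = 16!/(6! × 10!)
= 20922789888000/(720 × 3628800)
= 8008

C(16,6) = 8008


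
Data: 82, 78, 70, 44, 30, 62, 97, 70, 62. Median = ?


Sorted: 30, 44, 62, 62, 70, 70, 78, 82, 97
n = 9 (odd)
Middle value = 70

Median = 70


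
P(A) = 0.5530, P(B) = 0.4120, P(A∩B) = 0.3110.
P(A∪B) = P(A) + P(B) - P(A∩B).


P(A∪B) = 0.5530 + 0.4120 - 0.3110
= 0.9650 - 0.3110
= 0.6540

P(A∪B) = 0.6540


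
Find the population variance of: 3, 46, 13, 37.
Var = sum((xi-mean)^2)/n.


Mean = 24.7500
Squared deviations: 473.0625, 451.5625, 138.0625, 150.0625
Sum = 1212.7500
Variance = 1212.7500/4 = 303.1875

Variance = 303.1875


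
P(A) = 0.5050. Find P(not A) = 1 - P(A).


P(not A) = 1 - 0.5050 = 0.4950

P(not A) = 0.4950


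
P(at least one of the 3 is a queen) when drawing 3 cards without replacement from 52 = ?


P(at least one) = 1 - P(none)
P(none) = (48/52) × (47/51) × (46/50) = 0.782624
P(at least one) = 1 - 0.782624 = 0.2174

P = 0.2174


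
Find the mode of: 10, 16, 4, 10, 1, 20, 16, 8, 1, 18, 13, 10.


Frequencies: 1:2, 4:1, 8:1, 10:3, 13:1, 16:2, 18:1, 20:1
Max frequency = 3
Mode = 10

Mode = 10


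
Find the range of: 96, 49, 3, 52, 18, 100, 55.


Max = 100, Min = 3
Range = 100 - 3 = 97

Range = 97


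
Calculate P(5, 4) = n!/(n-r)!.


P(5,4) = 5!/1!
= 120/1
= 120

P(5,4) = 120


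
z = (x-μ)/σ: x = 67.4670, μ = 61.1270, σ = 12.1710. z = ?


z = (67.4670 - 61.1270)/12.1710
= 6.3400/12.1710
= 0.5209

z = 0.5209


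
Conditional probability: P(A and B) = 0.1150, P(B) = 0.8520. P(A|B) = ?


P(A|B) = 0.1150/0.8520 = 0.1350

P(A|B) = 0.1350


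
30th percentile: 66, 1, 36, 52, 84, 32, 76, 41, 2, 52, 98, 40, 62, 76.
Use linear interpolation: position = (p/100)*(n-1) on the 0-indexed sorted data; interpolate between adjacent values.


Sorted: 1, 2, 32, 36, 40, 41, 52, 52, 62, 66, 76, 76, 84, 98
n = 14
Index = 30/100 * 13 = 3.9000
Lower = data[3] = 36, Upper = data[4] = 40
P30 = 36 + 0.9000*(4) = 39.6000

P30 = 39.6000


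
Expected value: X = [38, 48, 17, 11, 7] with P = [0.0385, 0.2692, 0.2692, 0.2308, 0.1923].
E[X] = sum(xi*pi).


E[X] = 38*0.0385 + 48*0.2692 + 17*0.2692 + 11*0.2308 + 7*0.1923
= 1.4630 + 12.9216 + 4.5764 + 2.5388 + 1.3461
= 22.8459

E[X] = 22.8459


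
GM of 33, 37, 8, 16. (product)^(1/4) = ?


Product = 33 × 37 × 8 × 16 = 156288
GM = 156288^(1/4) = 19.8830

GM = 19.8830


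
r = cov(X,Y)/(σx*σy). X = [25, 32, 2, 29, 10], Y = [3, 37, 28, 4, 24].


Mean X = 19.6000, Mean Y = 19.2000
SD X = 11.603448, SD Y = 13.496666
Cov = -42.120000
r = -42.120000/(11.603448*13.496666) = -0.2690

r = -0.2690


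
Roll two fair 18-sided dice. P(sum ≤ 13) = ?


Total outcomes = 18×18 = 324
Favorable (sum ≤ 13): 78
P = 78/324 = 0.2407

P = 0.2407


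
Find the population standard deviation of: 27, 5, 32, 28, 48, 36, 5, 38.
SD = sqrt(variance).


Mean = 27.3750
Variance = 204.4844
SD = sqrt(204.4844) = 14.2998

SD = 14.2998


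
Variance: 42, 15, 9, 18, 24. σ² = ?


Mean = 21.6000
Squared deviations: 416.1600, 43.5600, 158.7600, 12.9600, 5.7600
Sum = 637.2000
Variance = 637.2000/5 = 127.4400

Variance = 127.4400


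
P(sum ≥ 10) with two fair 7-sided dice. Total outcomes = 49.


Total outcomes = 7×7 = 49
Favorable (sum ≥ 10): 15
P = 15/49 = 0.3061

P = 0.3061


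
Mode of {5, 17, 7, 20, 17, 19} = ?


Frequencies: 5:1, 7:1, 17:2, 19:1, 20:1
Max frequency = 2
Mode = 17

Mode = 17


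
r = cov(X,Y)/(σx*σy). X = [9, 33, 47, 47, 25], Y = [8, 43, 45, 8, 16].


Mean X = 32.2000, Mean Y = 24.0000
SD X = 14.344337, SD Y = 16.601205
Cov = 103.600000
r = 103.600000/(14.344337*16.601205) = 0.4351

r = 0.4351


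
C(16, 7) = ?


C(16,7) = 16!/(7! × 9!)
= 20922789888000/(5040 × 362880)
= 11440

C(16,7) = 11440


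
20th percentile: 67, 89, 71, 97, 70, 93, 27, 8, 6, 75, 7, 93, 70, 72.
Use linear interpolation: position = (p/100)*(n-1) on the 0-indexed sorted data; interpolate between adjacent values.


Sorted: 6, 7, 8, 27, 67, 70, 70, 71, 72, 75, 89, 93, 93, 97
n = 14
Index = 20/100 * 13 = 2.6000
Lower = data[2] = 8, Upper = data[3] = 27
P20 = 8 + 0.6000*(19) = 19.4000

P20 = 19.4000


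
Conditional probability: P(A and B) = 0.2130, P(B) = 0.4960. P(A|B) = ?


P(A|B) = 0.2130/0.4960 = 0.4294

P(A|B) = 0.4294


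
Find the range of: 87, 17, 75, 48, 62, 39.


Max = 87, Min = 17
Range = 87 - 17 = 70

Range = 70


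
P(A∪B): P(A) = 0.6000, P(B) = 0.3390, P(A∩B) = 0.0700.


P(A∪B) = 0.6000 + 0.3390 - 0.0700
= 0.9390 - 0.0700
= 0.8690

P(A∪B) = 0.8690


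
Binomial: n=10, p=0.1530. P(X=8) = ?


C(10,8) = 45
p^8 = 3.002835e-07
(1-p)^2 = 0.717409
P = 45 * 3.002835e-07 * 0.717409 = 9.6942e-06

P(X=8) = 9.6942e-06


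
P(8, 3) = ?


P(8,3) = 8!/5!
= 40320/120
= 336

P(8,3) = 336


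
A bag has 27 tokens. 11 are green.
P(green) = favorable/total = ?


P = 11/27 = 0.4074

P = 0.4074


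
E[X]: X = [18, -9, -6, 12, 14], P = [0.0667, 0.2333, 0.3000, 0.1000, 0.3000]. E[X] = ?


E[X] = 18*0.0667 - 9*0.2333 - 6*0.3000 + 12*0.1000 + 14*0.3000
= 1.2006 - 2.0997 - 1.8000 + 1.2000 + 4.2000
= 2.7009

E[X] = 2.7009


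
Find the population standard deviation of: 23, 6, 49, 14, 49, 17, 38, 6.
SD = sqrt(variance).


Mean = 25.2500
Variance = 278.9375
SD = sqrt(278.9375) = 16.7014

SD = 16.7014


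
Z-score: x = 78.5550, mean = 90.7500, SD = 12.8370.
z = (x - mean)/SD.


z = (78.5550 - 90.7500)/12.8370
= -12.1950/12.8370
= -0.9500

z = -0.9500


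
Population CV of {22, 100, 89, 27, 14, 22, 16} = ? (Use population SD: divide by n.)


Mean = 41.4286
SD = 33.9237
CV = (33.9237/41.4286)*100 = 81.8848%

CV = 81.8848%


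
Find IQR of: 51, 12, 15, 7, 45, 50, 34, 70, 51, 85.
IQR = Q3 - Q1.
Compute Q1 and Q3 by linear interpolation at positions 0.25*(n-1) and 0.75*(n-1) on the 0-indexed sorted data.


Sorted: 7, 12, 15, 34, 45, 50, 51, 51, 70, 85
Q1 (25th %ile) = 19.7500
Q3 (75th %ile) = 51.0000
IQR = 51.0000 - 19.7500 = 31.2500

IQR = 31.2500


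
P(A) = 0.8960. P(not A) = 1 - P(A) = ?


P(not A) = 1 - 0.8960 = 0.1040

P(not A) = 0.1040


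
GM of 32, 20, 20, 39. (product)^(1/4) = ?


Product = 32 × 20 × 20 × 39 = 499200
GM = 499200^(1/4) = 26.5808

GM = 26.5808


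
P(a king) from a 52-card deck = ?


4 kings in 52 cards
P = 4/52 = 0.0769

P = 0.0769


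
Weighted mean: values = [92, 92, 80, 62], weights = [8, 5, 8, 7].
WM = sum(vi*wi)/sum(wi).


Numerator = 92*8 + 92*5 + 80*8 + 62*7 = 2270
Denominator = 8 + 5 + 8 + 7 = 28
WM = 2270/28 = 81.0714

WM = 81.0714


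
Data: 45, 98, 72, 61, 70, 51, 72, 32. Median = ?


Sorted: 32, 45, 51, 61, 70, 72, 72, 98
n = 8 (even)
Middle values: 61 and 70
Median = (61+70)/2 = 65.5000

Median = 65.5000


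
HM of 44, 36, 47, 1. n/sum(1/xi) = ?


Sum of reciprocals = 1/44 + 1/36 + 1/47 + 1/1 = 1.071782
HM = 4/1.071782 = 3.7321

HM = 3.7321


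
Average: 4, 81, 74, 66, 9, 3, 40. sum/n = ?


Sum = 4 + 81 + 74 + 66 + 9 + 3 + 40 = 277
n = 7
Mean = 277/7 = 39.5714

Mean = 39.5714


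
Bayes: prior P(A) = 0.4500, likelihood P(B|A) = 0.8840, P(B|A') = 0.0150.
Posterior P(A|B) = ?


P(B) = P(B|A)*P(A) + P(B|A')*P(A')
= 0.8840*0.4500 + 0.0150*0.5500
= 0.397800 + 0.008250 = 0.406050
P(A|B) = 0.397800/0.406050 = 0.9797

P(A|B) = 0.9797


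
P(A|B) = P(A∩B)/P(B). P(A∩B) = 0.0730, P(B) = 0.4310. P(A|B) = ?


P(A|B) = 0.0730/0.4310 = 0.1694

P(A|B) = 0.1694


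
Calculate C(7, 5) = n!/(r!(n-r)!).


C(7,5) = 7!/(5! × 2!)
= 5040/(120 × 2)
= 21

C(7,5) = 21


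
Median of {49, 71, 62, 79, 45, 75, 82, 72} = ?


Sorted: 45, 49, 62, 71, 72, 75, 79, 82
n = 8 (even)
Middle values: 71 and 72
Median = (71+72)/2 = 71.5000

Median = 71.5000


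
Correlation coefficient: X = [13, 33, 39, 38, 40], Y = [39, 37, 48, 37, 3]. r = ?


Mean X = 32.6000, Mean Y = 32.8000
SD X = 10.091581, SD Y = 15.445388
Cov = -44.080000
r = -44.080000/(10.091581*15.445388) = -0.2828

r = -0.2828


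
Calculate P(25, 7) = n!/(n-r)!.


P(25,7) = 25!/18!
= 15511210043330985984000000/6402373705728000
= 2422728000

P(25,7) = 2422728000


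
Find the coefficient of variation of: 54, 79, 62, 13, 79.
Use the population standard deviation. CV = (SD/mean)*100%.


Mean = 57.4000
SD = 24.2372
CV = (24.2372/57.4000)*100 = 42.2250%

CV = 42.2250%


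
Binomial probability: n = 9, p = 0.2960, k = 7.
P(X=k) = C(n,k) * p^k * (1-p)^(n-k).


C(9,7) = 36
p^7 = 0.000199
(1-p)^2 = 0.495616
P = 36 * 0.000199 * 0.495616 = 0.0036

P(X=7) = 0.0036


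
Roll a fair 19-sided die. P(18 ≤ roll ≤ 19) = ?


Favorable outcomes (18 ≤ roll ≤ 19): 2
Total outcomes = 19
P = 2/19 = 0.1053

P = 0.1053


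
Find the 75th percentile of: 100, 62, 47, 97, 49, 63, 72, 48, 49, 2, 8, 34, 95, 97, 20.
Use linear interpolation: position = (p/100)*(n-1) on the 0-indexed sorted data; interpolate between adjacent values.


Sorted: 2, 8, 20, 34, 47, 48, 49, 49, 62, 63, 72, 95, 97, 97, 100
n = 15
Index = 75/100 * 14 = 10.5000
Lower = data[10] = 72, Upper = data[11] = 95
P75 = 72 + 0.5000*(23) = 83.5000

P75 = 83.5000


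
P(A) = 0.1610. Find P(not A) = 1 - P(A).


P(not A) = 1 - 0.1610 = 0.8390

P(not A) = 0.8390


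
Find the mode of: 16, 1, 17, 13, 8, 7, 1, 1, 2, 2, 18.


Frequencies: 1:3, 2:2, 7:1, 8:1, 13:1, 16:1, 17:1, 18:1
Max frequency = 3
Mode = 1

Mode = 1


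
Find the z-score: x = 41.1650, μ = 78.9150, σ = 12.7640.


z = (41.1650 - 78.9150)/12.7640
= -37.7500/12.7640
= -2.9575

z = -2.9575


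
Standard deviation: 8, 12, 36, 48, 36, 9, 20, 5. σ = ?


Mean = 21.7500
Variance = 228.1875
SD = sqrt(228.1875) = 15.1059

SD = 15.1059


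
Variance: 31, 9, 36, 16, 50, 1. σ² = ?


Mean = 23.8333
Squared deviations: 51.3611, 220.0278, 148.0278, 61.3611, 684.6944, 521.3611
Sum = 1686.8333
Variance = 1686.8333/6 = 281.1389

Variance = 281.1389


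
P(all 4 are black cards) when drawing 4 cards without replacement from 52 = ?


P(all black cards) = (26/52) × (25/51) × (24/50) × (23/49)
= 0.0552

P = 0.0552


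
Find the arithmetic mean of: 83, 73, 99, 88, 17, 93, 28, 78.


Sum = 83 + 73 + 99 + 88 + 17 + 93 + 28 + 78 = 559
n = 8
Mean = 559/8 = 69.8750

Mean = 69.8750


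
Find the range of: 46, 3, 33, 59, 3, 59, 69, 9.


Max = 69, Min = 3
Range = 69 - 3 = 66

Range = 66


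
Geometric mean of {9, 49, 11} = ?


Product = 9 × 49 × 11 = 4851
GM = 4851^(1/3) = 16.9282

GM = 16.9282


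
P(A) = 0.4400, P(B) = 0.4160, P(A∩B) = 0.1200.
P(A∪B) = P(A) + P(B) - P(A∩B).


P(A∪B) = 0.4400 + 0.4160 - 0.1200
= 0.8560 - 0.1200
= 0.7360

P(A∪B) = 0.7360


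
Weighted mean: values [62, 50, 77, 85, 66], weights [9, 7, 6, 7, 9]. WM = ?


Numerator = 62*9 + 50*7 + 77*6 + 85*7 + 66*9 = 2559
Denominator = 9 + 7 + 6 + 7 + 9 = 38
WM = 2559/38 = 67.3421

WM = 67.3421


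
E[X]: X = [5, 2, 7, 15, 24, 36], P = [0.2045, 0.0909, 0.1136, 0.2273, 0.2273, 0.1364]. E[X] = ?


E[X] = 5*0.2045 + 2*0.0909 + 7*0.1136 + 15*0.2273 + 24*0.2273 + 36*0.1364
= 1.0225 + 0.1818 + 0.7952 + 3.4095 + 5.4552 + 4.9104
= 15.7746

E[X] = 15.7746


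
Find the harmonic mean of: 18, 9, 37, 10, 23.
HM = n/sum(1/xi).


Sum of reciprocals = 1/18 + 1/9 + 1/37 + 1/10 + 1/23 = 0.337172
HM = 5/0.337172 = 14.8292

HM = 14.8292


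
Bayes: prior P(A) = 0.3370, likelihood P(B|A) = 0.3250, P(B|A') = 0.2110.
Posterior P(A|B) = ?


P(B) = P(B|A)*P(A) + P(B|A')*P(A')
= 0.3250*0.3370 + 0.2110*0.6630
= 0.109525 + 0.139893 = 0.249418
P(A|B) = 0.109525/0.249418 = 0.4391

P(A|B) = 0.4391


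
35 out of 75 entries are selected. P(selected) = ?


P = 35/75 = 0.4667

P = 0.4667


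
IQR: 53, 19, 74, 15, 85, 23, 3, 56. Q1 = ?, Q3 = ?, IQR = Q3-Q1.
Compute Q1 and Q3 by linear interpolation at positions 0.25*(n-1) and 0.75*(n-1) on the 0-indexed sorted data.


Sorted: 3, 15, 19, 23, 53, 56, 74, 85
Q1 (25th %ile) = 18.0000
Q3 (75th %ile) = 60.5000
IQR = 60.5000 - 18.0000 = 42.5000

IQR = 42.5000


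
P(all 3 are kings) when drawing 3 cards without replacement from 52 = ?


P(all kings) = (4/52) × (3/51) × (2/50)
= 0.0002

P = 0.0002


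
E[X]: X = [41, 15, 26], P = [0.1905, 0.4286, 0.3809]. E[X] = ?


E[X] = 41*0.1905 + 15*0.4286 + 26*0.3809
= 7.8105 + 6.4290 + 9.9034
= 24.1429

E[X] = 24.1429


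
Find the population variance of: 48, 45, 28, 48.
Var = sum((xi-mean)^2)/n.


Mean = 42.2500
Squared deviations: 33.0625, 7.5625, 203.0625, 33.0625
Sum = 276.7500
Variance = 276.7500/4 = 69.1875

Variance = 69.1875


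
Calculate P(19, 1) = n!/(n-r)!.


P(19,1) = 19!/18!
= 121645100408832000/6402373705728000
= 19

P(19,1) = 19


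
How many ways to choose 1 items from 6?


C(6,1) = 6!/(1! × 5!)
= 720/(1 × 120)
= 6

C(6,1) = 6


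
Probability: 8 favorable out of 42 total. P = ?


P = 8/42 = 0.1905

P = 0.1905


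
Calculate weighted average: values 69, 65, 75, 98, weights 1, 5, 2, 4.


Numerator = 69*1 + 65*5 + 75*2 + 98*4 = 936
Denominator = 1 + 5 + 2 + 4 = 12
WM = 936/12 = 78.0000

WM = 78.0000


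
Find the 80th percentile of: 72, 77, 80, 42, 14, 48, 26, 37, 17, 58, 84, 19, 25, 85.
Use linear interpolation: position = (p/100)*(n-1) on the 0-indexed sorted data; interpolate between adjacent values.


Sorted: 14, 17, 19, 25, 26, 37, 42, 48, 58, 72, 77, 80, 84, 85
n = 14
Index = 80/100 * 13 = 10.4000
Lower = data[10] = 77, Upper = data[11] = 80
P80 = 77 + 0.4000*(3) = 78.2000

P80 = 78.2000


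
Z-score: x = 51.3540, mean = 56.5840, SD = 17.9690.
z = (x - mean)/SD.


z = (51.3540 - 56.5840)/17.9690
= -5.2300/17.9690
= -0.2911

z = -0.2911


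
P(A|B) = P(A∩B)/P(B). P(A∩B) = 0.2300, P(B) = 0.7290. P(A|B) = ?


P(A|B) = 0.2300/0.7290 = 0.3155

P(A|B) = 0.3155


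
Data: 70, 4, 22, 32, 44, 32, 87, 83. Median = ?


Sorted: 4, 22, 32, 32, 44, 70, 83, 87
n = 8 (even)
Middle values: 32 and 44
Median = (32+44)/2 = 38.0000

Median = 38.0000


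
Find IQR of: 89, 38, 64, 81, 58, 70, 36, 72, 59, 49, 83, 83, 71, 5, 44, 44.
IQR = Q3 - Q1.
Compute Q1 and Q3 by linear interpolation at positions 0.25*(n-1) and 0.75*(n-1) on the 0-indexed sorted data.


Sorted: 5, 36, 38, 44, 44, 49, 58, 59, 64, 70, 71, 72, 81, 83, 83, 89
Q1 (25th %ile) = 44.0000
Q3 (75th %ile) = 74.2500
IQR = 74.2500 - 44.0000 = 30.2500

IQR = 30.2500


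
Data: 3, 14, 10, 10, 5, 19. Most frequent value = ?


Frequencies: 3:1, 5:1, 10:2, 14:1, 19:1
Max frequency = 2
Mode = 10

Mode = 10


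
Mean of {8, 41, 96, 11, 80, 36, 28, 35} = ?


Sum = 8 + 41 + 96 + 11 + 80 + 36 + 28 + 35 = 335
n = 8
Mean = 335/8 = 41.8750

Mean = 41.8750


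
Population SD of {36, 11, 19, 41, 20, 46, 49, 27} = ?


Mean = 31.1250
Variance = 169.3594
SD = sqrt(169.3594) = 13.0138

SD = 13.0138


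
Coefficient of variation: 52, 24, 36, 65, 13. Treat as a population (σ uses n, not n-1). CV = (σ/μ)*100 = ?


Mean = 38.0000
SD = 18.7083
CV = (18.7083/38.0000)*100 = 49.2323%

CV = 49.2323%


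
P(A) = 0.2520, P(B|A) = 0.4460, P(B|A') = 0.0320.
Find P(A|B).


P(B) = P(B|A)*P(A) + P(B|A')*P(A')
= 0.4460*0.2520 + 0.0320*0.7480
= 0.112392 + 0.023936 = 0.136328
P(A|B) = 0.112392/0.136328 = 0.8244

P(A|B) = 0.8244


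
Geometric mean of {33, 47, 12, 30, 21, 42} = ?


Product = 33 × 47 × 12 × 30 × 21 × 42 = 492473520
GM = 492473520^(1/6) = 28.1016

GM = 28.1016


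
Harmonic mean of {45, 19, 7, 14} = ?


Sum of reciprocals = 1/45 + 1/19 + 1/7 + 1/14 = 0.289140
HM = 4/0.289140 = 13.8342

HM = 13.8342


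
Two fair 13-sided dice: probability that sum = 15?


Total outcomes = 13×13 = 169
Favorable (sum = 15): 12
P = 12/169 = 0.0710

P = 0.0710


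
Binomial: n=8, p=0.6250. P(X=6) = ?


C(8,6) = 28
p^6 = 0.059605
(1-p)^2 = 0.140625
P = 28 * 0.059605 * 0.140625 = 0.2347

P(X=6) = 0.2347


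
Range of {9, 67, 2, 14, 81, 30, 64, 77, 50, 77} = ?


Max = 81, Min = 2
Range = 81 - 2 = 79

Range = 79


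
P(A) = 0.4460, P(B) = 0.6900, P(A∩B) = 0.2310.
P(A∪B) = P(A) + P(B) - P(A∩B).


P(A∪B) = 0.4460 + 0.6900 - 0.2310
= 1.1360 - 0.2310
= 0.9050

P(A∪B) = 0.9050


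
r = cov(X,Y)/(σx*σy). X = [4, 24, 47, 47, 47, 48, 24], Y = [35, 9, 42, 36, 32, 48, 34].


Mean X = 34.4286, Mean Y = 33.7143
SD X = 16.043309, SD Y = 11.297462
Cov = 74.408163
r = 74.408163/(16.043309*11.297462) = 0.4105

r = 0.4105


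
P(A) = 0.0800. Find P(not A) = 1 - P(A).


P(not A) = 1 - 0.0800 = 0.9200

P(not A) = 0.9200


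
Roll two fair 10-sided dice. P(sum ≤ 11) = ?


Total outcomes = 10×10 = 100
Favorable (sum ≤ 11): 55
P = 55/100 = 0.5500

P = 0.5500


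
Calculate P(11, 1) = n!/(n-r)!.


P(11,1) = 11!/10!
= 39916800/3628800
= 11

P(11,1) = 11


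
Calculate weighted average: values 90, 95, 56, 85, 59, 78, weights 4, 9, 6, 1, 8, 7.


Numerator = 90*4 + 95*9 + 56*6 + 85*1 + 59*8 + 78*7 = 2654
Denominator = 4 + 9 + 6 + 1 + 8 + 7 = 35
WM = 2654/35 = 75.8286

WM = 75.8286


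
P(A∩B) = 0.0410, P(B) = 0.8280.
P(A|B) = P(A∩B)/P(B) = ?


P(A|B) = 0.0410/0.8280 = 0.0495

P(A|B) = 0.0495


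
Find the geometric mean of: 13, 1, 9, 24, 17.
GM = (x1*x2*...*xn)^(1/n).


Product = 13 × 1 × 9 × 24 × 17 = 47736
GM = 47736^(1/5) = 8.6252

GM = 8.6252


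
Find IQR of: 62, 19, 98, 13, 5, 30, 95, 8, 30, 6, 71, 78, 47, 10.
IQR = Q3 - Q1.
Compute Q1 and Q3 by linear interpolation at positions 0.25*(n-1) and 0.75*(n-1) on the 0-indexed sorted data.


Sorted: 5, 6, 8, 10, 13, 19, 30, 30, 47, 62, 71, 78, 95, 98
Q1 (25th %ile) = 10.7500
Q3 (75th %ile) = 68.7500
IQR = 68.7500 - 10.7500 = 58.0000

IQR = 58.0000


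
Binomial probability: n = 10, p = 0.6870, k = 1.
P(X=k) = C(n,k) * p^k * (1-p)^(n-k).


C(10,1) = 10
p^1 = 0.687000
(1-p)^9 = 2.883361e-05
P = 10 * 0.687000 * 2.883361e-05 = 0.0002

P(X=1) = 0.0002


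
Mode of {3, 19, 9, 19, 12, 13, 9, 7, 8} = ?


Frequencies: 3:1, 7:1, 8:1, 9:2, 12:1, 13:1, 19:2
Max frequency = 2
Mode = 9, 19

Mode = 9, 19


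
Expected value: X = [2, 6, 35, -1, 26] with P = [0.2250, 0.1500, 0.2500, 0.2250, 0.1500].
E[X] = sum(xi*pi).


E[X] = 2*0.2250 + 6*0.1500 + 35*0.2500 - 1*0.2250 + 26*0.1500
= 0.4500 + 0.9000 + 8.7500 - 0.2250 + 3.9000
= 13.7750

E[X] = 13.7750


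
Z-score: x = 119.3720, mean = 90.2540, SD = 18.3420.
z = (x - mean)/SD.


z = (119.3720 - 90.2540)/18.3420
= 29.1180/18.3420
= 1.5875

z = 1.5875


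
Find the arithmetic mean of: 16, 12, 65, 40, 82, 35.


Sum = 16 + 12 + 65 + 40 + 82 + 35 = 250
n = 6
Mean = 250/6 = 41.6667

Mean = 41.6667


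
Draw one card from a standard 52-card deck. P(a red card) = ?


26 red cards in 52 cards
P = 26/52 = 0.5000

P = 0.5000


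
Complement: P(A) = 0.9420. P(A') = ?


P(not A) = 1 - 0.9420 = 0.0580

P(not A) = 0.0580


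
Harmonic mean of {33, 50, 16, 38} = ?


Sum of reciprocals = 1/33 + 1/50 + 1/16 + 1/38 = 0.139119
HM = 4/0.139119 = 28.7524

HM = 28.7524


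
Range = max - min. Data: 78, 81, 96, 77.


Max = 96, Min = 77
Range = 96 - 77 = 19

Range = 19


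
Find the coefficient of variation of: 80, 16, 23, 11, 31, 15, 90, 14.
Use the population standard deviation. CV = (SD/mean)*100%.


Mean = 35.0000
SD = 29.5550
CV = (29.5550/35.0000)*100 = 84.4430%

CV = 84.4430%


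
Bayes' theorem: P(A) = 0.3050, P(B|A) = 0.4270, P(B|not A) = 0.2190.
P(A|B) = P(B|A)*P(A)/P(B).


P(B) = P(B|A)*P(A) + P(B|A')*P(A')
= 0.4270*0.3050 + 0.2190*0.6950
= 0.130235 + 0.152205 = 0.282440
P(A|B) = 0.130235/0.282440 = 0.4611

P(A|B) = 0.4611


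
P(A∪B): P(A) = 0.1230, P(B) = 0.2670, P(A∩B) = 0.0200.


P(A∪B) = 0.1230 + 0.2670 - 0.0200
= 0.3900 - 0.0200
= 0.3700

P(A∪B) = 0.3700


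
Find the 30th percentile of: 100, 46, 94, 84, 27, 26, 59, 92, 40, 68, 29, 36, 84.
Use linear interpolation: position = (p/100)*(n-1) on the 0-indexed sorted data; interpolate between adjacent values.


Sorted: 26, 27, 29, 36, 40, 46, 59, 68, 84, 84, 92, 94, 100
n = 13
Index = 30/100 * 12 = 3.6000
Lower = data[3] = 36, Upper = data[4] = 40
P30 = 36 + 0.6000*(4) = 38.4000

P30 = 38.4000


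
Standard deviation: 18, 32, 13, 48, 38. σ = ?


Mean = 29.8000
Variance = 164.9600
SD = sqrt(164.9600) = 12.8437

SD = 12.8437


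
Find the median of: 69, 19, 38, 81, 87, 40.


Sorted: 19, 38, 40, 69, 81, 87
n = 6 (even)
Middle values: 40 and 69
Median = (40+69)/2 = 54.5000

Median = 54.5000


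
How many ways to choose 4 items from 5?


C(5,4) = 5!/(4! × 1!)
= 120/(24 × 1)
= 5

C(5,4) = 5


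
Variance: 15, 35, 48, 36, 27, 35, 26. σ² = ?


Mean = 31.7143
Squared deviations: 279.3673, 10.7959, 265.2245, 18.3673, 22.2245, 10.7959, 32.6531
Sum = 639.4286
Variance = 639.4286/7 = 91.3469

Variance = 91.3469


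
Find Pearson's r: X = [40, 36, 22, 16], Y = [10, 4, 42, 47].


Mean X = 28.5000, Mean Y = 25.7500
SD X = 9.836158, SD Y = 18.952243
Cov = -178.875000
r = -178.875000/(9.836158*18.952243) = -0.9595

r = -0.9595


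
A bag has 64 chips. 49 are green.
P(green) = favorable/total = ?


P = 49/64 = 0.7656

P = 0.7656


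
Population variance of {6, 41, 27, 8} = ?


Mean = 20.5000
Squared deviations: 210.2500, 420.2500, 42.2500, 156.2500
Sum = 829.0000
Variance = 829.0000/4 = 207.2500

Variance = 207.2500


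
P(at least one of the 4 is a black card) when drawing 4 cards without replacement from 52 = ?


P(at least one) = 1 - P(none)
P(none) = (26/52) × (25/51) × (24/50) × (23/49) = 0.055222
P(at least one) = 1 - 0.055222 = 0.9448

P = 0.9448


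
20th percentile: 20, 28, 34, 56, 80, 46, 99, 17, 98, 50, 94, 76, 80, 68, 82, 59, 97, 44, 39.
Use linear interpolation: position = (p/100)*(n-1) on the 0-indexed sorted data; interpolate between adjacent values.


Sorted: 17, 20, 28, 34, 39, 44, 46, 50, 56, 59, 68, 76, 80, 80, 82, 94, 97, 98, 99
n = 19
Index = 20/100 * 18 = 3.6000
Lower = data[3] = 34, Upper = data[4] = 39
P20 = 34 + 0.6000*(5) = 37.0000

P20 = 37.0000


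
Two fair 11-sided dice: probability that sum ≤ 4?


Total outcomes = 11×11 = 121
Favorable (sum ≤ 4): 6
P = 6/121 = 0.0496

P = 0.0496


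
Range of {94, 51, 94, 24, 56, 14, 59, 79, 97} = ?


Max = 97, Min = 14
Range = 97 - 14 = 83

Range = 83


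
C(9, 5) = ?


C(9,5) = 9!/(5! × 4!)
= 362880/(120 × 24)
= 126

C(9,5) = 126


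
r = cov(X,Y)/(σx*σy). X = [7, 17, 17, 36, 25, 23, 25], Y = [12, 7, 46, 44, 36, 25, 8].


Mean X = 21.4286, Mean Y = 25.4286
SD X = 8.347064, SD Y = 15.600890
Cov = 61.387755
r = 61.387755/(8.347064*15.600890) = 0.4714

r = 0.4714


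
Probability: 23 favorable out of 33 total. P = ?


P = 23/33 = 0.6970

P = 0.6970


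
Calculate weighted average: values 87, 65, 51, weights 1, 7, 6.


Numerator = 87*1 + 65*7 + 51*6 = 848
Denominator = 1 + 7 + 6 = 14
WM = 848/14 = 60.5714

WM = 60.5714


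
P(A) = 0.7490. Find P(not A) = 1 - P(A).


P(not A) = 1 - 0.7490 = 0.2510

P(not A) = 0.2510


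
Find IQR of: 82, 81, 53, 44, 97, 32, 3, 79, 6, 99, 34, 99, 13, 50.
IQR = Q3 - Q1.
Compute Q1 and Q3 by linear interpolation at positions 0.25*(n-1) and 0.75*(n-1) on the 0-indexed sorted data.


Sorted: 3, 6, 13, 32, 34, 44, 50, 53, 79, 81, 82, 97, 99, 99
Q1 (25th %ile) = 32.5000
Q3 (75th %ile) = 81.7500
IQR = 81.7500 - 32.5000 = 49.2500

IQR = 49.2500
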